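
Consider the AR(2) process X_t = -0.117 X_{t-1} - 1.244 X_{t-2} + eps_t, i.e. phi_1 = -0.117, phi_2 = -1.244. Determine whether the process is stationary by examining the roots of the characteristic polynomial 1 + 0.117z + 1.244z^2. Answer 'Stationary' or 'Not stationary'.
\text{Not stationary}

The AR(p) characteristic polynomial is P(z) = 1 + 0.117z + 1.244z^2.
Stationarity requires all roots to lie outside the unit circle, i.e. |z| > 1 for every root.
Set 1 + (0.117) z + (1.244) z^2 = 0, i.e. a z^2 + b z + c = 0 with a = 1.244, b = 0.117, c = 1.
Discriminant D = b^2 - 4ac = (0.117)^2 - 4*(1.244)*1 = 0.013689 - (4.976) = -4.962311.
D < 0, so the roots are the complex-conjugate pair z = (-b +/- i sqrt(-D)) / (2a) = -0.047 +/- 0.8953i.
For a conjugate pair |z|^2 = z * conj(z) = (product of roots) = c/a = 1/(1.244) = 0.803859, so |z| = sqrt(0.803859) = 0.8966 for both roots.
Moduli of all roots: 0.8966, 0.8966.
All moduli strictly greater than 1? No.
Verdict: Not stationary.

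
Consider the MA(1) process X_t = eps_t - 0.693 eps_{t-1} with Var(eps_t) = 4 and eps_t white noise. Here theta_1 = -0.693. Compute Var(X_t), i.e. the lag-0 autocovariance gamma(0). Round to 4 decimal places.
\gamma(0) = 5.9210

For an MA(q) process X_t = eps_t + sum_i theta_i eps_{t-i} with
Var(eps_t) = sigma^2, the variance is
  gamma(0) = sigma^2 * (1 + sum_i theta_i^2).
  sum_i theta_i^2 = (-0.693)^2 = 0.480249.
  gamma(0) = 4 * (1 + 0.480249) = 4 * 1.480249 = 5.920996, which rounds to 5.9210.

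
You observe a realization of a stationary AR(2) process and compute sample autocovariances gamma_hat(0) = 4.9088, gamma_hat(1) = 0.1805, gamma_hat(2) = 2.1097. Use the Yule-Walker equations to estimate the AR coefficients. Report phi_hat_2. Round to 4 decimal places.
\hat\phi_{2} = 0.4290

The Yule-Walker equations for an AR(p) process read, in matrix form,
  Gamma_p phi = r_p,   with   (Gamma_p)_{ij} = gamma(|i - j|),
                       (r_p)_i = gamma(i),   i,j = 1..p.
Substitute the sample gammas (Toeplitz matrix and right-hand side of size 2):
  Gamma_p = [[4.9088, 0.1805], [0.1805, 4.9088]]
  r_p     = [0.1805, 2.1097]
Written out:
  4.9088 phi_1 + 0.1805 phi_2 = 0.1805
  0.1805 phi_1 + 4.9088 phi_2 = 2.1097
Solve by Cramer's rule:
  det = gamma(0)^2 - gamma(1)^2 = (4.9088)^2 - (0.1805)^2 = 24.09631744 - 0.03258025 = 24.06373719
  phi_hat_1 = [gamma(1) gamma(0) - gamma(1) gamma(2)] / det = [(0.1805)(4.9088) - (0.1805)(2.1097)] / 24.06373719 = 0.50523755 / 24.06373719 = 0.021
  phi_hat_2 = [gamma(0) gamma(2) - gamma(1)^2] / det = [(4.9088)(2.1097) - (0.1805)^2] / 24.06373719 = 10.32351511 / 24.06373719 = 0.429
So phi_hat = [0.0210, 0.4290].
Therefore phi_hat_2 = 0.4290.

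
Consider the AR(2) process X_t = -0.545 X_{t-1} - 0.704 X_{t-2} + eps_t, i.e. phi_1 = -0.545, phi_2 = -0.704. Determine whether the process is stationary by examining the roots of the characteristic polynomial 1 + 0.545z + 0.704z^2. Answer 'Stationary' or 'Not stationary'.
\text{Stationary}

The AR(p) characteristic polynomial is P(z) = 1 + 0.545z + 0.704z^2.
Stationarity requires all roots to lie outside the unit circle, i.e. |z| > 1 for every root.
Set 1 + (0.545) z + (0.704) z^2 = 0, i.e. a z^2 + b z + c = 0 with a = 0.704, b = 0.545, c = 1.
Discriminant D = b^2 - 4ac = (0.545)^2 - 4*(0.704)*1 = 0.297025 - (2.816) = -2.518975.
D < 0, so the roots are the complex-conjugate pair z = (-b +/- i sqrt(-D)) / (2a) = -0.3871 +/- 1.1272i.
For a conjugate pair |z|^2 = z * conj(z) = (product of roots) = c/a = 1/(0.704) = 1.420455, so |z| = sqrt(1.420455) = 1.1918 for both roots.
Moduli of all roots: 1.1918, 1.1918.
All moduli strictly greater than 1? Yes.
Verdict: Stationary.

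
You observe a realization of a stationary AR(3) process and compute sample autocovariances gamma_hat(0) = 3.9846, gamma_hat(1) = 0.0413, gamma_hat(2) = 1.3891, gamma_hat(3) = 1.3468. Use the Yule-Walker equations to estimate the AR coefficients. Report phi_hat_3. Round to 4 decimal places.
\hat\phi_{3} = 0.3780

The Yule-Walker equations for an AR(p) process read, in matrix form,
  Gamma_p phi = r_p,   with   (Gamma_p)_{ij} = gamma(|i - j|),
                       (r_p)_i = gamma(i),   i,j = 1..p.
Substitute the sample gammas (Toeplitz matrix and right-hand side of size 3):
  Gamma_p = [[3.9846, 0.0413, 1.3891], [0.0413, 3.9846, 0.0413], [1.3891, 0.0413, 3.9846]]
  r_p     = [0.0413, 1.3891, 1.3468]
Written out (R1..R3):
  (R1) 3.9846 phi_1 + 0.0413 phi_2 + 1.3891 phi_3 = 0.0413
  (R2) 0.0413 phi_1 + 3.9846 phi_2 + 0.0413 phi_3 = 1.3891
  (R3) 1.3891 phi_1 + 0.0413 phi_2 + 3.9846 phi_3 = 1.3468
Gaussian elimination:
  R2 <- R2 - (0.0413/3.9846) R1 = R2 - (0.010365) R1:  3.984172 phi_2 + 0.026902 phi_3 = 1.388672
  R3 <- R3 - (1.3891/3.9846) R1 = R3 - (0.348617) R1:  0.026902 phi_2 + 3.500336 phi_3 = 1.332402
  R3 <- R3 - (0.026902/3.984172) R2 = R3 - (0.006752) R2:  3.500154 phi_3 = 1.323025
Back-substitution:
  phi_hat_3 = 1.323025 / 3.500154 = 0.377991
  phi_hat_2 = (1.388672 - (0.026902)(0.377991)) / 3.984172 = 0.345995
  phi_hat_1 = (0.0413 - (0.0413)(0.345995) - (1.3891)(0.377991)) / 3.9846 = -0.124995
So phi_hat = [-0.1250, 0.3460, 0.3780].
Therefore phi_hat_3 = 0.3780.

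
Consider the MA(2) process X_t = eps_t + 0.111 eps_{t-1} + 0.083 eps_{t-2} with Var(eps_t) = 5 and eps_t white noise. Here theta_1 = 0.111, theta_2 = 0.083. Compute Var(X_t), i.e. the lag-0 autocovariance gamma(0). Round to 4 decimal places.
\gamma(0) = 5.0961

For an MA(q) process X_t = eps_t + sum_i theta_i eps_{t-i} with
Var(eps_t) = sigma^2, the variance is
  gamma(0) = sigma^2 * (1 + sum_i theta_i^2).
  sum_i theta_i^2 = (0.111)^2 + (0.083)^2 = 0.012321 + 0.006889 = 0.01921.
  gamma(0) = 5 * (1 + 0.01921) = 5 * 1.01921 = 5.09605, which rounds to 5.0961.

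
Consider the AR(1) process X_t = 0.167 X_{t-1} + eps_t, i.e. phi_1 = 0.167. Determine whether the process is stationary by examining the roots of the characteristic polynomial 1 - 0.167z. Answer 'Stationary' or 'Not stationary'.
\text{Stationary}

The AR(p) characteristic polynomial is P(z) = 1 - 0.167z.
Stationarity requires all roots to lie outside the unit circle, i.e. |z| > 1 for every root.
This is linear in z: 1 + (-0.167) z = 0  =>  z = -1/(-0.167) = 5.988024,  |z| = 5.988024.
Moduli of all roots: 5.9880.
All moduli strictly greater than 1? Yes.
Verdict: Stationary.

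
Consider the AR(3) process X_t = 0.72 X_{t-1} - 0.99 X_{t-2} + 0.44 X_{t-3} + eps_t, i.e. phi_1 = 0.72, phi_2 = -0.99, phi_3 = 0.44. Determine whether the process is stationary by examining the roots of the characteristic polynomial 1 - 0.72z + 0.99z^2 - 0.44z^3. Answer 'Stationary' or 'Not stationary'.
\text{Stationary}

The AR(p) characteristic polynomial is P(z) = 1 - 0.72z + 0.99z^2 - 0.44z^3.
Stationarity requires all roots to lie outside the unit circle, i.e. |z| > 1 for every root.
Degree 3: look for a simple real root z0 first, then factor out (1 - z/z0) and solve the remaining quadratic.
Testing z0 = 2: P(2) = 1 + (-0.72)(2) + (0.99)(2)^2 + (-0.44)(2)^3
  = 1 + (-1.44) + (3.96) + (-3.52) = 0.  So z_0 = 2 is a root, |z_0| = 2.
Divide out the factor (1 - 0.5 z) = (1 - z/z0) (since 1/z0 = 0.5):
  P(z) = (1 - 0.5 z)(1 + (-0.22) z + (0.88) z^2)
  [check: z-coef -0.22 - (0.5) = -0.72; z^2-coef 0.88 - (0.5)(-0.22) = 0.99; z^3-coef -(0.5)(0.88) = -0.44.]
Remaining roots from the quadratic factor 1 + (-0.22) z + (0.88) z^2:
  Set 1 + (-0.22) z + (0.88) z^2 = 0, i.e. a z^2 + b z + c = 0 with a = 0.88, b = -0.22, c = 1.
  Discriminant D = b^2 - 4ac = (-0.22)^2 - 4*(0.88)*1 = 0.0484 - (3.52) = -3.4716.
  D < 0, so the roots are the complex-conjugate pair z = (-b +/- i sqrt(-D)) / (2a) = 0.125 +/- 1.0586i.
  For a conjugate pair |z|^2 = z * conj(z) = (product of roots) = c/a = 1/(0.88) = 1.136364, so |z| = sqrt(1.136364) = 1.066 for both roots.
Moduli of all roots: 2.0000, 1.0660, 1.0660.
All moduli strictly greater than 1? Yes.
Verdict: Stationary.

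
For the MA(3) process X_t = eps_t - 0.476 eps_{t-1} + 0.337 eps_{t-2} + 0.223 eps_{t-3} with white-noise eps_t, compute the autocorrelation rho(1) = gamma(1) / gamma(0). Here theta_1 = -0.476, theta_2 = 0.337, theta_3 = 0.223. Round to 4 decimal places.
\rho(1) = -0.4038

For an MA(q) process with theta_0 = 1, the autocovariance is
  gamma(k) = sigma^2 * sum_{i=0..q-k} theta_i * theta_{i+k},
and rho(k) = gamma(k) / gamma(0). Sigma^2 cancels.
  numerator   = (1)*(-0.476) + (-0.476)*(0.337) + (0.337)*(0.223) = -0.561261.
  denominator = (1)^2 + (-0.476)^2 + (0.337)^2 + (0.223)^2 = 1.389874.
  rho(1) = -0.561261 / 1.389874 = -0.4038.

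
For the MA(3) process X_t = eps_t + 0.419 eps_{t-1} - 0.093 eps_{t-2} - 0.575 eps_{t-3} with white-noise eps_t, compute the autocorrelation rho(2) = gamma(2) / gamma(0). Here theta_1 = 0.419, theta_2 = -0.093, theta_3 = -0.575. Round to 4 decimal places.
\rho(2) = -0.2204

For an MA(q) process with theta_0 = 1, the autocovariance is
  gamma(k) = sigma^2 * sum_{i=0..q-k} theta_i * theta_{i+k},
and rho(k) = gamma(k) / gamma(0). Sigma^2 cancels.
  numerator   = (1)*(-0.093) + (0.419)*(-0.575) = -0.333925.
  denominator = (1)^2 + (0.419)^2 + (-0.093)^2 + (-0.575)^2 = 1.514835.
  rho(2) = -0.333925 / 1.514835 = -0.2204.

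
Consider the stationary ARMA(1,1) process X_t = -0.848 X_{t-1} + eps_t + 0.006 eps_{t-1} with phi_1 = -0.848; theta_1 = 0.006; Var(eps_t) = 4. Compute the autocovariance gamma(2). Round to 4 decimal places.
\gamma(2) = 10.1160

Multiply the model equation by X_{t-k} and take expectations. With theta_0 = psi_0 = 1 and psi_j the MA(infinity) weights, this gives
  gamma(k) - sum_i phi_i gamma(k-i) = c_k,
  c_k = sigma^2 * sum_{j=k..q} theta_j psi_{j-k}   (c_k = 0 for k > q),
using gamma(-m) = gamma(m).
psi-weights needed (psi_j = theta_j + sum_i phi_i psi_{j-i}):
  psi_1 = theta_1 + phi_1 = 0.006 + (-0.848) = -0.842
Right-hand sides:
  c_0 = sigma^2 (1 + theta_1 psi_1) = 4 * (1 + (0.006)(-0.842)) = 4 * 0.994948 = 3.979792
  c_1 = sigma^2 theta_1 = 4 * (0.006) = 0.024
  c_2 = 0
Equations for k = 0 and k = 1 (AR order 1):
  gamma(0) = phi_1 gamma(1) + c_0
  gamma(1) = phi_1 gamma(0) + c_1
Substituting the second into the first: gamma(0) (1 - phi_1^2) = c_0 + phi_1 c_1, so
  gamma(0) = (c_0 + phi_1 c_1) / (1 - phi_1^2) = (3.979792 + (-0.848)(0.024)) / (1 - (-0.848)^2) = 3.95944 / 0.280896 = 14.095751.
  gamma(1) = phi_1 gamma(0) + c_1 = (-0.848)(14.095751) + (0.024) = -11.929197.
For k = 2 (> q): gamma(2) = phi_1 gamma(1) = (-0.848)(-11.929197) = 10.115959.
Therefore gamma(2) = 10.1160 (to 4 decimal places).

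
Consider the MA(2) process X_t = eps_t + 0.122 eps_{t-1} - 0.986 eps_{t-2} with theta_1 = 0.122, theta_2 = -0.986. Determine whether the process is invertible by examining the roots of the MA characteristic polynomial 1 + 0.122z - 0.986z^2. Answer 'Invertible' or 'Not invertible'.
\text{Not invertible}

The MA(q) characteristic polynomial is P(z) = 1 + 0.122z - 0.986z^2.
Invertibility requires all roots to lie outside the unit circle, i.e. |z| > 1 for every root.
Set 1 + (0.122) z + (-0.986) z^2 = 0, i.e. a z^2 + b z + c = 0 with a = -0.986, b = 0.122, c = 1.
Discriminant D = b^2 - 4ac = (0.122)^2 - 4*(-0.986)*1 = 0.014884 - (-3.944) = 3.958884.
D >= 0, so the roots are real: z = (-b +/- sqrt(D)) / (2a) = (-0.122 +/- 1.989694) / (-1.972).
  z_1 = (-0.122 + 1.989694) / (-1.972) = -0.9471,   |z_1| = 0.9471.
  z_2 = (-0.122 - 1.989694) / (-1.972) = 1.0708,   |z_2| = 1.0708.
Moduli of all roots: 0.9471, 1.0708.
All moduli strictly greater than 1? No.
Verdict: Not invertible.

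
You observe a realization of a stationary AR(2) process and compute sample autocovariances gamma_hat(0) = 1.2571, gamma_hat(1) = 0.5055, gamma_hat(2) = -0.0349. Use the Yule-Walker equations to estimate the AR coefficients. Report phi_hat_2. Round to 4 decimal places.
\hat\phi_{2} = -0.2260

The Yule-Walker equations for an AR(p) process read, in matrix form,
  Gamma_p phi = r_p,   with   (Gamma_p)_{ij} = gamma(|i - j|),
                       (r_p)_i = gamma(i),   i,j = 1..p.
Substitute the sample gammas (Toeplitz matrix and right-hand side of size 2):
  Gamma_p = [[1.2571, 0.5055], [0.5055, 1.2571]]
  r_p     = [0.5055, -0.0349]
Written out:
  1.2571 phi_1 + 0.5055 phi_2 = 0.5055
  0.5055 phi_1 + 1.2571 phi_2 = -0.0349
Solve by Cramer's rule:
  det = gamma(0)^2 - gamma(1)^2 = (1.2571)^2 - (0.5055)^2 = 1.58030041 - 0.25553025 = 1.32477016
  phi_hat_1 = [gamma(1) gamma(0) - gamma(1) gamma(2)] / det = [(0.5055)(1.2571) - (0.5055)(-0.0349)] / 1.32477016 = 0.653106 / 1.32477016 = 0.493
  phi_hat_2 = [gamma(0) gamma(2) - gamma(1)^2] / det = [(1.2571)(-0.0349) - (0.5055)^2] / 1.32477016 = -0.29940304 / 1.32477016 = -0.226
So phi_hat = [0.4930, -0.2260].
Therefore phi_hat_2 = -0.2260.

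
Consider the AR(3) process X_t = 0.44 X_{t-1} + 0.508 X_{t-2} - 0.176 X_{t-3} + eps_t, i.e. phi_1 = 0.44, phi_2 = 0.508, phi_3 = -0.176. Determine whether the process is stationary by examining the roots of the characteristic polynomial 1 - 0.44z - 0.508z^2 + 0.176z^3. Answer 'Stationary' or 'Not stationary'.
\text{Stationary}

The AR(p) characteristic polynomial is P(z) = 1 - 0.44z - 0.508z^2 + 0.176z^3.
Stationarity requires all roots to lie outside the unit circle, i.e. |z| > 1 for every root.
Degree 3: look for a simple real root z0 first, then factor out (1 - z/z0) and solve the remaining quadratic.
Testing z0 = 1.25: P(1.25) = 1 + (-0.44)(1.25) + (-0.508)(1.25)^2 + (0.176)(1.25)^3
  = 1 + (-0.55) + (-0.79375) + (0.34375) = 0.  So z_0 = 1.25 is a root, |z_0| = 1.25.
Divide out the factor (1 - 0.8 z) = (1 - z/z0) (since 1/z0 = 0.8):
  P(z) = (1 - 0.8 z)(1 + (0.36) z + (-0.22) z^2)
  [check: z-coef 0.36 - (0.8) = -0.44; z^2-coef -0.22 - (0.8)(0.36) = -0.508; z^3-coef -(0.8)(-0.22) = 0.176.]
Remaining roots from the quadratic factor 1 + (0.36) z + (-0.22) z^2:
  Set 1 + (0.36) z + (-0.22) z^2 = 0, i.e. a z^2 + b z + c = 0 with a = -0.22, b = 0.36, c = 1.
  Discriminant D = b^2 - 4ac = (0.36)^2 - 4*(-0.22)*1 = 0.1296 - (-0.88) = 1.0096.
  D >= 0, so the roots are real: z = (-b +/- sqrt(D)) / (2a) = (-0.36 +/- 1.004789) / (-0.44).
    z_1 = (-0.36 + 1.004789) / (-0.44) = -1.4654,   |z_1| = 1.4654.
    z_2 = (-0.36 - 1.004789) / (-0.44) = 3.1018,   |z_2| = 3.1018.
Moduli of all roots: 1.2500, 1.4654, 3.1018.
All moduli strictly greater than 1? Yes.
Verdict: Stationary.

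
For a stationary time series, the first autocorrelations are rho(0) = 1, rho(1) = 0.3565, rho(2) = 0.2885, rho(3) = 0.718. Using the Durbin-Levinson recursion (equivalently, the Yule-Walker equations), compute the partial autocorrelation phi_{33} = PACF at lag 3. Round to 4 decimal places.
\phi_{33} = 0.6740

The PACF at lag k is phi_{kk}, the last component of the solution
to the Yule-Walker system G_k phi = r_k where
  (G_k)_{ij} = rho(|i - j|), (r_k)_i = rho(i), i,j = 1..k.
Equivalently, Durbin-Levinson gives phi_{kk} iteratively:
  phi_{11} = rho(1)
  phi_{kk} = [rho(k) - sum_{j=1..k-1} phi_{k-1,j} rho(k-j)]
            / [1 - sum_{j=1..k-1} phi_{k-1,j} rho(j)],
  phi_{k,j} = phi_{k-1,j} - phi_{kk} phi_{k-1,k-j},  j = 1..k-1.
Step k = 1:
  phi_11 = rho(1) = 0.3565.
Step k = 2:
  phi_22 = [rho(2) - phi_11 rho(1)] / [1 - phi_11 rho(1)] = [0.2885 - (0.3565)(0.3565)] / [1 - (0.3565)(0.3565)]
         = 0.16140775 / 0.87290775 = 0.184908.
  Update: phi_21 = phi_11 - phi_22 phi_11 = 0.3565 - (0.184908)(0.3565) = 0.29058.
Step k = 3:
  phi_33 = [rho(3) - phi_21 rho(2) - phi_22 rho(1)] / [1 - phi_21 rho(1) - phi_22 rho(2)]
    numerator   = 0.718 - (0.29058)(0.2885) - (0.184908)(0.3565) = 0.56824785
    denominator = 1 - (0.29058)(0.3565) - (0.184908)(0.2885) = 0.84306214
  phi_33 = 0.56824785 / 0.84306214 = 0.674.
Therefore phi_{33} = 0.6740.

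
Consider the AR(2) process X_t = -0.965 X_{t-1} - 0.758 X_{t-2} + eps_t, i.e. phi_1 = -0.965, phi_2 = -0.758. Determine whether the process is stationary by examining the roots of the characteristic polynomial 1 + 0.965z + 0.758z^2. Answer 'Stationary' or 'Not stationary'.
\text{Stationary}

The AR(p) characteristic polynomial is P(z) = 1 + 0.965z + 0.758z^2.
Stationarity requires all roots to lie outside the unit circle, i.e. |z| > 1 for every root.
Set 1 + (0.965) z + (0.758) z^2 = 0, i.e. a z^2 + b z + c = 0 with a = 0.758, b = 0.965, c = 1.
Discriminant D = b^2 - 4ac = (0.965)^2 - 4*(0.758)*1 = 0.931225 - (3.032) = -2.100775.
D < 0, so the roots are the complex-conjugate pair z = (-b +/- i sqrt(-D)) / (2a) = -0.6365 +/- 0.9561i.
For a conjugate pair |z|^2 = z * conj(z) = (product of roots) = c/a = 1/(0.758) = 1.319261, so |z| = sqrt(1.319261) = 1.1486 for both roots.
Moduli of all roots: 1.1486, 1.1486.
All moduli strictly greater than 1? Yes.
Verdict: Stationary.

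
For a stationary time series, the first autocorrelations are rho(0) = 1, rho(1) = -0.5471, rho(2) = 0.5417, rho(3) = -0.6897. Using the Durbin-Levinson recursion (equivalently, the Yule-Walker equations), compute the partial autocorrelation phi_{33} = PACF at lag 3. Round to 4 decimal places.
\phi_{33} = -0.4971

The PACF at lag k is phi_{kk}, the last component of the solution
to the Yule-Walker system G_k phi = r_k where
  (G_k)_{ij} = rho(|i - j|), (r_k)_i = rho(i), i,j = 1..k.
Equivalently, Durbin-Levinson gives phi_{kk} iteratively:
  phi_{11} = rho(1)
  phi_{kk} = [rho(k) - sum_{j=1..k-1} phi_{k-1,j} rho(k-j)]
            / [1 - sum_{j=1..k-1} phi_{k-1,j} rho(j)],
  phi_{k,j} = phi_{k-1,j} - phi_{kk} phi_{k-1,k-j},  j = 1..k-1.
Step k = 1:
  phi_11 = rho(1) = -0.5471.
Step k = 2:
  phi_22 = [rho(2) - phi_11 rho(1)] / [1 - phi_11 rho(1)] = [0.5417 - (-0.5471)(-0.5471)] / [1 - (-0.5471)(-0.5471)]
         = 0.24238159 / 0.70068159 = 0.345923.
  Update: phi_21 = phi_11 - phi_22 phi_11 = -0.5471 - (0.345923)(-0.5471) = -0.357846.
Step k = 3:
  phi_33 = [rho(3) - phi_21 rho(2) - phi_22 rho(1)] / [1 - phi_21 rho(1) - phi_22 rho(2)]
    numerator   = -0.6897 - (-0.357846)(0.5417) - (0.345923)(-0.5471) = -0.30660071
    denominator = 1 - (-0.357846)(-0.5471) - (0.345923)(0.5417) = 0.61683632
  phi_33 = -0.30660071 / 0.61683632 = -0.4971.
Therefore phi_{33} = -0.4971.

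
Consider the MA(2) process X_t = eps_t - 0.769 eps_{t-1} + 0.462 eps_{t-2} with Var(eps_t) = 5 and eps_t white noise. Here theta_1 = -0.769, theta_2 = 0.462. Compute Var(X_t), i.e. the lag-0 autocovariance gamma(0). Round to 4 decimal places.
\gamma(0) = 9.0240

For an MA(q) process X_t = eps_t + sum_i theta_i eps_{t-i} with
Var(eps_t) = sigma^2, the variance is
  gamma(0) = sigma^2 * (1 + sum_i theta_i^2).
  sum_i theta_i^2 = (-0.769)^2 + (0.462)^2 = 0.591361 + 0.213444 = 0.804805.
  gamma(0) = 5 * (1 + 0.804805) = 5 * 1.804805 = 9.024025, which rounds to 9.0240.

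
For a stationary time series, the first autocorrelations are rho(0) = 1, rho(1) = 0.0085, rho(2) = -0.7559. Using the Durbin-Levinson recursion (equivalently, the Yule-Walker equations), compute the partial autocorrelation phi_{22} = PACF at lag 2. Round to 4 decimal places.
\phi_{22} = -0.7560

The PACF at lag k is phi_{kk}, the last component of the solution
to the Yule-Walker system G_k phi = r_k where
  (G_k)_{ij} = rho(|i - j|), (r_k)_i = rho(i), i,j = 1..k.
Equivalently, Durbin-Levinson gives phi_{kk} iteratively:
  phi_{11} = rho(1)
  phi_{kk} = [rho(k) - sum_{j=1..k-1} phi_{k-1,j} rho(k-j)]
            / [1 - sum_{j=1..k-1} phi_{k-1,j} rho(j)],
  phi_{k,j} = phi_{k-1,j} - phi_{kk} phi_{k-1,k-j},  j = 1..k-1.
Step k = 1:
  phi_11 = rho(1) = 0.0085.
Step k = 2:
  phi_22 = [rho(2) - phi_11 rho(1)] / [1 - phi_11 rho(1)] = [-0.7559 - (0.0085)(0.0085)] / [1 - (0.0085)(0.0085)]
         = -0.75597225 / 0.99992775 = -0.756.
Therefore phi_{22} = -0.7560.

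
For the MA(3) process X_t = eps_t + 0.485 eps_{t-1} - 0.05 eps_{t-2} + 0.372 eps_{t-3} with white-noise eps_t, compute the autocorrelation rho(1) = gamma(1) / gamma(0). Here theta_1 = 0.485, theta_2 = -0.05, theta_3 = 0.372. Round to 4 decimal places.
\rho(1) = 0.3213

For an MA(q) process with theta_0 = 1, the autocovariance is
  gamma(k) = sigma^2 * sum_{i=0..q-k} theta_i * theta_{i+k},
and rho(k) = gamma(k) / gamma(0). Sigma^2 cancels.
  numerator   = (1)*(0.485) + (0.485)*(-0.05) + (-0.05)*(0.372) = 0.44215.
  denominator = (1)^2 + (0.485)^2 + (-0.05)^2 + (0.372)^2 = 1.376109.
  rho(1) = 0.44215 / 1.376109 = 0.3213.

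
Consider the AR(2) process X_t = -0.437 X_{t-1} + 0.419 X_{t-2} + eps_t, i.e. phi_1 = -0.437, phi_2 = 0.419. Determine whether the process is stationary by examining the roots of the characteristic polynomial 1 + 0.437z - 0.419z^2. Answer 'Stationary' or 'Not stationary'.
\text{Stationary}

The AR(p) characteristic polynomial is P(z) = 1 + 0.437z - 0.419z^2.
Stationarity requires all roots to lie outside the unit circle, i.e. |z| > 1 for every root.
Set 1 + (0.437) z + (-0.419) z^2 = 0, i.e. a z^2 + b z + c = 0 with a = -0.419, b = 0.437, c = 1.
Discriminant D = b^2 - 4ac = (0.437)^2 - 4*(-0.419)*1 = 0.190969 - (-1.676) = 1.866969.
D >= 0, so the roots are real: z = (-b +/- sqrt(D)) / (2a) = (-0.437 +/- 1.366371) / (-0.838).
  z_1 = (-0.437 + 1.366371) / (-0.838) = -1.109,   |z_1| = 1.109.
  z_2 = (-0.437 - 1.366371) / (-0.838) = 2.152,   |z_2| = 2.152.
Moduli of all roots: 1.1090, 2.1520.
All moduli strictly greater than 1? Yes.
Verdict: Stationary.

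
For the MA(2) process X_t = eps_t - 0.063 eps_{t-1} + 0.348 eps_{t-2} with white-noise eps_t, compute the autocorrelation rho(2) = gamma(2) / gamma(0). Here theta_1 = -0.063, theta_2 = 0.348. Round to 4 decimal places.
\rho(2) = 0.3093

For an MA(q) process with theta_0 = 1, the autocovariance is
  gamma(k) = sigma^2 * sum_{i=0..q-k} theta_i * theta_{i+k},
and rho(k) = gamma(k) / gamma(0). Sigma^2 cancels.
  numerator   = (1)*(0.348) = 0.348.
  denominator = (1)^2 + (-0.063)^2 + (0.348)^2 = 1.125073.
  rho(2) = 0.348 / 1.125073 = 0.3093.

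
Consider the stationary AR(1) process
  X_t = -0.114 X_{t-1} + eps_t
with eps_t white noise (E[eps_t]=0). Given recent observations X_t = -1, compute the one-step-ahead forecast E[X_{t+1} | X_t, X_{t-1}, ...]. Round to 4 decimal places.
E[X_{t+1} \mid \mathcal F_t] = 0.1140

For an AR(p) model X_t = c + sum_i phi_i X_{t-i} + eps_t, the
one-step-ahead conditional mean is
  E[X_{t+1} | X_t, ...] = c + sum_i phi_i X_{t+1-i}.
Substitute known values:
  E[X_{t+1} | ...] = (-0.114) * (-1)
                   = 0.1140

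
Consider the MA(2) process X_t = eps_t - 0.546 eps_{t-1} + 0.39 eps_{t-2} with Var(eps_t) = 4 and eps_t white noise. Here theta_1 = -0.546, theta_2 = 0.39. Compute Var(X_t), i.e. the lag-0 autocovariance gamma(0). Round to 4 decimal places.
\gamma(0) = 5.8009

For an MA(q) process X_t = eps_t + sum_i theta_i eps_{t-i} with
Var(eps_t) = sigma^2, the variance is
  gamma(0) = sigma^2 * (1 + sum_i theta_i^2).
  sum_i theta_i^2 = (-0.546)^2 + (0.39)^2 = 0.298116 + 0.1521 = 0.450216.
  gamma(0) = 4 * (1 + 0.450216) = 4 * 1.450216 = 5.800864, which rounds to 5.8009.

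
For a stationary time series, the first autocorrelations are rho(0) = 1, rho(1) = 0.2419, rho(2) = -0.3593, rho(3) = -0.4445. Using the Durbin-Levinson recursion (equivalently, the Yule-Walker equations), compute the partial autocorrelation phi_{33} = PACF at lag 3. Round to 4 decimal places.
\phi_{33} = -0.2800

The PACF at lag k is phi_{kk}, the last component of the solution
to the Yule-Walker system G_k phi = r_k where
  (G_k)_{ij} = rho(|i - j|), (r_k)_i = rho(i), i,j = 1..k.
Equivalently, Durbin-Levinson gives phi_{kk} iteratively:
  phi_{11} = rho(1)
  phi_{kk} = [rho(k) - sum_{j=1..k-1} phi_{k-1,j} rho(k-j)]
            / [1 - sum_{j=1..k-1} phi_{k-1,j} rho(j)],
  phi_{k,j} = phi_{k-1,j} - phi_{kk} phi_{k-1,k-j},  j = 1..k-1.
Step k = 1:
  phi_11 = rho(1) = 0.2419.
Step k = 2:
  phi_22 = [rho(2) - phi_11 rho(1)] / [1 - phi_11 rho(1)] = [-0.3593 - (0.2419)(0.2419)] / [1 - (0.2419)(0.2419)]
         = -0.41781561 / 0.94148439 = -0.443784.
  Update: phi_21 = phi_11 - phi_22 phi_11 = 0.2419 - (-0.443784)(0.2419) = 0.349251.
Step k = 3:
  phi_33 = [rho(3) - phi_21 rho(2) - phi_22 rho(1)] / [1 - phi_21 rho(1) - phi_22 rho(2)]
    numerator   = -0.4445 - (0.349251)(-0.3593) - (-0.443784)(0.2419) = -0.21166267
    denominator = 1 - (0.349251)(0.2419) - (-0.443784)(-0.3593) = 0.75606455
  phi_33 = -0.21166267 / 0.75606455 = -0.28.
Therefore phi_{33} = -0.2800.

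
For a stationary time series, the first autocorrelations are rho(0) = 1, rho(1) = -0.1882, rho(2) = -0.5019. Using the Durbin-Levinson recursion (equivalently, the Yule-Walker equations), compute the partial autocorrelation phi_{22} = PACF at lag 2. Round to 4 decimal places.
\phi_{22} = -0.5570

The PACF at lag k is phi_{kk}, the last component of the solution
to the Yule-Walker system G_k phi = r_k where
  (G_k)_{ij} = rho(|i - j|), (r_k)_i = rho(i), i,j = 1..k.
Equivalently, Durbin-Levinson gives phi_{kk} iteratively:
  phi_{11} = rho(1)
  phi_{kk} = [rho(k) - sum_{j=1..k-1} phi_{k-1,j} rho(k-j)]
            / [1 - sum_{j=1..k-1} phi_{k-1,j} rho(j)],
  phi_{k,j} = phi_{k-1,j} - phi_{kk} phi_{k-1,k-j},  j = 1..k-1.
Step k = 1:
  phi_11 = rho(1) = -0.1882.
Step k = 2:
  phi_22 = [rho(2) - phi_11 rho(1)] / [1 - phi_11 rho(1)] = [-0.5019 - (-0.1882)(-0.1882)] / [1 - (-0.1882)(-0.1882)]
         = -0.53731924 / 0.96458076 = -0.557.
Therefore phi_{22} = -0.5570.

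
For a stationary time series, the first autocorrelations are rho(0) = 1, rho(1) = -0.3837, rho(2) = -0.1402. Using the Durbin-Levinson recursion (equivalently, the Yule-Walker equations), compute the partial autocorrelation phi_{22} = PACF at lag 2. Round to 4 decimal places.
\phi_{22} = -0.3370

The PACF at lag k is phi_{kk}, the last component of the solution
to the Yule-Walker system G_k phi = r_k where
  (G_k)_{ij} = rho(|i - j|), (r_k)_i = rho(i), i,j = 1..k.
Equivalently, Durbin-Levinson gives phi_{kk} iteratively:
  phi_{11} = rho(1)
  phi_{kk} = [rho(k) - sum_{j=1..k-1} phi_{k-1,j} rho(k-j)]
            / [1 - sum_{j=1..k-1} phi_{k-1,j} rho(j)],
  phi_{k,j} = phi_{k-1,j} - phi_{kk} phi_{k-1,k-j},  j = 1..k-1.
Step k = 1:
  phi_11 = rho(1) = -0.3837.
Step k = 2:
  phi_22 = [rho(2) - phi_11 rho(1)] / [1 - phi_11 rho(1)] = [-0.1402 - (-0.3837)(-0.3837)] / [1 - (-0.3837)(-0.3837)]
         = -0.28742569 / 0.85277431 = -0.337.
Therefore phi_{22} = -0.3370.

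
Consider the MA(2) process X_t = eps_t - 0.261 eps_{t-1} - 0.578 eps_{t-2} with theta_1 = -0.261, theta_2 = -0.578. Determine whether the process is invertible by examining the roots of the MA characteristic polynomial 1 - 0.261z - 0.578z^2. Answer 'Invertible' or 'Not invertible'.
\text{Invertible}

The MA(q) characteristic polynomial is P(z) = 1 - 0.261z - 0.578z^2.
Invertibility requires all roots to lie outside the unit circle, i.e. |z| > 1 for every root.
Set 1 + (-0.261) z + (-0.578) z^2 = 0, i.e. a z^2 + b z + c = 0 with a = -0.578, b = -0.261, c = 1.
Discriminant D = b^2 - 4ac = (-0.261)^2 - 4*(-0.578)*1 = 0.068121 - (-2.312) = 2.380121.
D >= 0, so the roots are real: z = (-b +/- sqrt(D)) / (2a) = (0.261 +/- 1.542764) / (-1.156).
  z_1 = (0.261 + 1.542764) / (-1.156) = -1.5603,   |z_1| = 1.5603.
  z_2 = (0.261 - 1.542764) / (-1.156) = 1.1088,   |z_2| = 1.1088.
Moduli of all roots: 1.5603, 1.1088.
All moduli strictly greater than 1? Yes.
Verdict: Invertible.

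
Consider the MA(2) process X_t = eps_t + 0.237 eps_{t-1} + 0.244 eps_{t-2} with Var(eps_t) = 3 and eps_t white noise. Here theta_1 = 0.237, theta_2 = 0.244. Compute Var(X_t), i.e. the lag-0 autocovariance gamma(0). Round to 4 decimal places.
\gamma(0) = 3.3471

For an MA(q) process X_t = eps_t + sum_i theta_i eps_{t-i} with
Var(eps_t) = sigma^2, the variance is
  gamma(0) = sigma^2 * (1 + sum_i theta_i^2).
  sum_i theta_i^2 = (0.237)^2 + (0.244)^2 = 0.056169 + 0.059536 = 0.115705.
  gamma(0) = 3 * (1 + 0.115705) = 3 * 1.115705 = 3.347115, which rounds to 3.3471.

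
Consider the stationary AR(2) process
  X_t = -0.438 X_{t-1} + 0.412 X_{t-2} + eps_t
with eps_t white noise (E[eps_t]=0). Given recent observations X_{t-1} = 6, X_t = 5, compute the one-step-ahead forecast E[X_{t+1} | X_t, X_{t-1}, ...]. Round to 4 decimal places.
E[X_{t+1} \mid \mathcal F_t] = 0.2820

For an AR(p) model X_t = c + sum_i phi_i X_{t-i} + eps_t, the
one-step-ahead conditional mean is
  E[X_{t+1} | X_t, ...] = c + sum_i phi_i X_{t+1-i}.
Substitute known values:
  E[X_{t+1} | ...] = (-0.438) * (5) + (0.412) * (6)
                   = 0.2820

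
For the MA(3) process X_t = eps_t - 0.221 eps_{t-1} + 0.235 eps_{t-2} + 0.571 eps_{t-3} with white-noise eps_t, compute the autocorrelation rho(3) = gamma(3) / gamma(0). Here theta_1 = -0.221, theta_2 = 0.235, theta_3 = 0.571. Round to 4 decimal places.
\rho(3) = 0.3993

For an MA(q) process with theta_0 = 1, the autocovariance is
  gamma(k) = sigma^2 * sum_{i=0..q-k} theta_i * theta_{i+k},
and rho(k) = gamma(k) / gamma(0). Sigma^2 cancels.
  numerator   = (1)*(0.571) = 0.571.
  denominator = (1)^2 + (-0.221)^2 + (0.235)^2 + (0.571)^2 = 1.430107.
  rho(3) = 0.571 / 1.430107 = 0.3993.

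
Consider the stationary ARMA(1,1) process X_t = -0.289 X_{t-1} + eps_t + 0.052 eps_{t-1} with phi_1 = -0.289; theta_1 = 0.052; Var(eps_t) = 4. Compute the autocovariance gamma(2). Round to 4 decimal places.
\gamma(2) = 0.2944

Multiply the model equation by X_{t-k} and take expectations. With theta_0 = psi_0 = 1 and psi_j the MA(infinity) weights, this gives
  gamma(k) - sum_i phi_i gamma(k-i) = c_k,
  c_k = sigma^2 * sum_{j=k..q} theta_j psi_{j-k}   (c_k = 0 for k > q),
using gamma(-m) = gamma(m).
psi-weights needed (psi_j = theta_j + sum_i phi_i psi_{j-i}):
  psi_1 = theta_1 + phi_1 = 0.052 + (-0.289) = -0.237
Right-hand sides:
  c_0 = sigma^2 (1 + theta_1 psi_1) = 4 * (1 + (0.052)(-0.237)) = 4 * 0.987676 = 3.950704
  c_1 = sigma^2 theta_1 = 4 * (0.052) = 0.208
  c_2 = 0
Equations for k = 0 and k = 1 (AR order 1):
  gamma(0) = phi_1 gamma(1) + c_0
  gamma(1) = phi_1 gamma(0) + c_1
Substituting the second into the first: gamma(0) (1 - phi_1^2) = c_0 + phi_1 c_1, so
  gamma(0) = (c_0 + phi_1 c_1) / (1 - phi_1^2) = (3.950704 + (-0.289)(0.208)) / (1 - (-0.289)^2) = 3.890592 / 0.916479 = 4.245151.
  gamma(1) = phi_1 gamma(0) + c_1 = (-0.289)(4.245151) + (0.208) = -1.018849.
For k = 2 (> q): gamma(2) = phi_1 gamma(1) = (-0.289)(-1.018849) = 0.294447.
Therefore gamma(2) = 0.2944 (to 4 decimal places).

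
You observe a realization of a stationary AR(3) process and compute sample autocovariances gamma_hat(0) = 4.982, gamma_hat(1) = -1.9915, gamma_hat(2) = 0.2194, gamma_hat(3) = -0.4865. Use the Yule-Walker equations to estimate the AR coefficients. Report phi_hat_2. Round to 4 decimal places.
\hat\phi_{2} = -0.2110

The Yule-Walker equations for an AR(p) process read, in matrix form,
  Gamma_p phi = r_p,   with   (Gamma_p)_{ij} = gamma(|i - j|),
                       (r_p)_i = gamma(i),   i,j = 1..p.
Substitute the sample gammas (Toeplitz matrix and right-hand side of size 3):
  Gamma_p = [[4.982, -1.9915, 0.2194], [-1.9915, 4.982, -1.9915], [0.2194, -1.9915, 4.982]]
  r_p     = [-1.9915, 0.2194, -0.4865]
Written out (R1..R3):
  (R1) 4.982 phi_1 - 1.9915 phi_2 + 0.2194 phi_3 = -1.9915
  (R2) -1.9915 phi_1 + 4.982 phi_2 - 1.9915 phi_3 = 0.2194
  (R3) 0.2194 phi_1 - 1.9915 phi_2 + 4.982 phi_3 = -0.4865
Gaussian elimination:
  R2 <- R2 - (-1.9915/4.982) R1 = R2 - (-0.399739) R1:  4.18592 phi_2 - 1.903797 phi_3 = -0.57668
  R3 <- R3 - (0.2194/4.982) R1 = R3 - (0.044039) R1:  -1.903797 phi_2 + 4.972338 phi_3 = -0.398797
  R3 <- R3 - (-1.903797/4.18592) R2 = R3 - (-0.45481) R2:  4.106472 phi_3 = -0.661077
Back-substitution:
  phi_hat_3 = -0.661077 / 4.106472 = -0.160984
  phi_hat_2 = (-0.57668 - (-1.903797)(-0.160984)) / 4.18592 = -0.210984
  phi_hat_1 = (-1.9915 - (-1.9915)(-0.210984) - (0.2194)(-0.160984)) / 4.982 = -0.476988
So phi_hat = [-0.4770, -0.2110, -0.1610].
Therefore phi_hat_2 = -0.2110.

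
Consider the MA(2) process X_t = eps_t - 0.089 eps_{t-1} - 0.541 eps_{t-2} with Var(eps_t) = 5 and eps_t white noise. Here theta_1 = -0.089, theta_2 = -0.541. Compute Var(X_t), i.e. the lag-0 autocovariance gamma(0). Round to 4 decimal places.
\gamma(0) = 6.5030

For an MA(q) process X_t = eps_t + sum_i theta_i eps_{t-i} with
Var(eps_t) = sigma^2, the variance is
  gamma(0) = sigma^2 * (1 + sum_i theta_i^2).
  sum_i theta_i^2 = (-0.089)^2 + (-0.541)^2 = 0.007921 + 0.292681 = 0.300602.
  gamma(0) = 5 * (1 + 0.300602) = 5 * 1.300602 = 6.50301, which rounds to 6.5030.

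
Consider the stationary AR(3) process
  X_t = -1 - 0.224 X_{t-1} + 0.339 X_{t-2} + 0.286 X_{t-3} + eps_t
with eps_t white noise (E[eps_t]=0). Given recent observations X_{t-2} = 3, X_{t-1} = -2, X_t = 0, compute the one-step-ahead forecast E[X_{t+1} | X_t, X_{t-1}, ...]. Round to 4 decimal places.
E[X_{t+1} \mid \mathcal F_t] = -0.8200

For an AR(p) model X_t = c + sum_i phi_i X_{t-i} + eps_t, the
one-step-ahead conditional mean is
  E[X_{t+1} | X_t, ...] = c + sum_i phi_i X_{t+1-i}.
Substitute known values:
  E[X_{t+1} | ...] = -1 + (-0.224) * (0) + (0.339) * (-2) + (0.286) * (3)
                   = -0.8200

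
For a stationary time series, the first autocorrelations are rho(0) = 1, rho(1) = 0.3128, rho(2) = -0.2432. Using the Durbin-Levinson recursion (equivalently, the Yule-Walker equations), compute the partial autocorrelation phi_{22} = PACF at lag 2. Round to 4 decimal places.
\phi_{22} = -0.3780

The PACF at lag k is phi_{kk}, the last component of the solution
to the Yule-Walker system G_k phi = r_k where
  (G_k)_{ij} = rho(|i - j|), (r_k)_i = rho(i), i,j = 1..k.
Equivalently, Durbin-Levinson gives phi_{kk} iteratively:
  phi_{11} = rho(1)
  phi_{kk} = [rho(k) - sum_{j=1..k-1} phi_{k-1,j} rho(k-j)]
            / [1 - sum_{j=1..k-1} phi_{k-1,j} rho(j)],
  phi_{k,j} = phi_{k-1,j} - phi_{kk} phi_{k-1,k-j},  j = 1..k-1.
Step k = 1:
  phi_11 = rho(1) = 0.3128.
Step k = 2:
  phi_22 = [rho(2) - phi_11 rho(1)] / [1 - phi_11 rho(1)] = [-0.2432 - (0.3128)(0.3128)] / [1 - (0.3128)(0.3128)]
         = -0.34104384 / 0.90215616 = -0.378.
Therefore phi_{22} = -0.3780.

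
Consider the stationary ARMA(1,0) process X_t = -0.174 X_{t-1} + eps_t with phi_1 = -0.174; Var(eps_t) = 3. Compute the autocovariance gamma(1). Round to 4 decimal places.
\gamma(1) = -0.5383

Multiply the model equation by X_{t-k} and take expectations. With theta_0 = psi_0 = 1 and psi_j the MA(infinity) weights, this gives
  gamma(k) - sum_i phi_i gamma(k-i) = c_k,
  c_k = sigma^2 * sum_{j=k..q} theta_j psi_{j-k}   (c_k = 0 for k > q),
using gamma(-m) = gamma(m).
Pure AR (q = 0): c_0 = sigma^2 = 3, c_k = 0 for k >= 1.
Equations for k = 0 and k = 1 (AR order 1):
  gamma(0) = phi_1 gamma(1) + c_0
  gamma(1) = phi_1 gamma(0) + c_1
Substituting the second into the first: gamma(0) (1 - phi_1^2) = c_0 + phi_1 c_1, so
  gamma(0) = c_0 / (1 - phi_1^2) = 3 / (1 - (-0.174)^2) = 3 / 0.969724 = 3.093664.
  gamma(1) = phi_1 gamma(0) = (-0.174)(3.093664) = -0.538297.
Therefore gamma(1) = -0.5383 (to 4 decimal places).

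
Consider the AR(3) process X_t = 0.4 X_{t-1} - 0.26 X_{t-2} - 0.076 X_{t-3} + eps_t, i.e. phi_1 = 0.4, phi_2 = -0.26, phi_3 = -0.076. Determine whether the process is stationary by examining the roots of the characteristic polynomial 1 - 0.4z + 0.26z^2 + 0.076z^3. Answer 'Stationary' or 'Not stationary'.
\text{Stationary}

The AR(p) characteristic polynomial is P(z) = 1 - 0.4z + 0.26z^2 + 0.076z^3.
Stationarity requires all roots to lie outside the unit circle, i.e. |z| > 1 for every root.
Degree 3: look for a simple real root z0 first, then factor out (1 - z/z0) and solve the remaining quadratic.
Testing z0 = -5: P(-5) = 1 + (-0.4)(-5) + (0.26)(-5)^2 + (0.076)(-5)^3
  = 1 + (2) + (6.5) + (-9.5) = 0.  So z_0 = -5 is a root, |z_0| = 5.
Divide out the factor (1 + 0.2 z) = (1 - z/z0) (since 1/z0 = -0.2):
  P(z) = (1 + 0.2 z)(1 + (-0.6) z + (0.38) z^2)
  [check: z-coef -0.6 - (-0.2) = -0.4; z^2-coef 0.38 - (-0.2)(-0.6) = 0.26; z^3-coef -(-0.2)(0.38) = 0.076.]
Remaining roots from the quadratic factor 1 + (-0.6) z + (0.38) z^2:
  Set 1 + (-0.6) z + (0.38) z^2 = 0, i.e. a z^2 + b z + c = 0 with a = 0.38, b = -0.6, c = 1.
  Discriminant D = b^2 - 4ac = (-0.6)^2 - 4*(0.38)*1 = 0.36 - (1.52) = -1.16.
  D < 0, so the roots are the complex-conjugate pair z = (-b +/- i sqrt(-D)) / (2a) = 0.7895 +/- 1.4171i.
  For a conjugate pair |z|^2 = z * conj(z) = (product of roots) = c/a = 1/(0.38) = 2.631579, so |z| = sqrt(2.631579) = 1.6222 for both roots.
Moduli of all roots: 5.0000, 1.6222, 1.6222.
All moduli strictly greater than 1? Yes.
Verdict: Stationary.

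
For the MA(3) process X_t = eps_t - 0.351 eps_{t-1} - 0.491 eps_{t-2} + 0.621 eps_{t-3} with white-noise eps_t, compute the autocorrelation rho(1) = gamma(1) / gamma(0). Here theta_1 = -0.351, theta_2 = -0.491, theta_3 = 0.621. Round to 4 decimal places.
\rho(1) = -0.2763

For an MA(q) process with theta_0 = 1, the autocovariance is
  gamma(k) = sigma^2 * sum_{i=0..q-k} theta_i * theta_{i+k},
and rho(k) = gamma(k) / gamma(0). Sigma^2 cancels.
  numerator   = (1)*(-0.351) + (-0.351)*(-0.491) + (-0.491)*(0.621) = -0.48357.
  denominator = (1)^2 + (-0.351)^2 + (-0.491)^2 + (0.621)^2 = 1.749923.
  rho(1) = -0.48357 / 1.749923 = -0.2763.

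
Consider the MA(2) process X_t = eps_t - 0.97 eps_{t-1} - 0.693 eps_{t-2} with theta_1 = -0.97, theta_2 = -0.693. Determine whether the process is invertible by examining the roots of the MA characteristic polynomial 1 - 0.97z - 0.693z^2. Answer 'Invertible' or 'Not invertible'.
\text{Not invertible}

The MA(q) characteristic polynomial is P(z) = 1 - 0.97z - 0.693z^2.
Invertibility requires all roots to lie outside the unit circle, i.e. |z| > 1 for every root.
Set 1 + (-0.97) z + (-0.693) z^2 = 0, i.e. a z^2 + b z + c = 0 with a = -0.693, b = -0.97, c = 1.
Discriminant D = b^2 - 4ac = (-0.97)^2 - 4*(-0.693)*1 = 0.9409 - (-2.772) = 3.7129.
D >= 0, so the roots are real: z = (-b +/- sqrt(D)) / (2a) = (0.97 +/- 1.926889) / (-1.386).
  z_1 = (0.97 + 1.926889) / (-1.386) = -2.0901,   |z_1| = 2.0901.
  z_2 = (0.97 - 1.926889) / (-1.386) = 0.6904,   |z_2| = 0.6904.
Moduli of all roots: 2.0901, 0.6904.
All moduli strictly greater than 1? No.
Verdict: Not invertible.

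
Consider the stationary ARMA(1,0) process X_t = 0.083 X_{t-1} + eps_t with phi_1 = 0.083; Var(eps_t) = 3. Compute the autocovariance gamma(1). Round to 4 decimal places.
\gamma(1) = 0.2507

Multiply the model equation by X_{t-k} and take expectations. With theta_0 = psi_0 = 1 and psi_j the MA(infinity) weights, this gives
  gamma(k) - sum_i phi_i gamma(k-i) = c_k,
  c_k = sigma^2 * sum_{j=k..q} theta_j psi_{j-k}   (c_k = 0 for k > q),
using gamma(-m) = gamma(m).
Pure AR (q = 0): c_0 = sigma^2 = 3, c_k = 0 for k >= 1.
Equations for k = 0 and k = 1 (AR order 1):
  gamma(0) = phi_1 gamma(1) + c_0
  gamma(1) = phi_1 gamma(0) + c_1
Substituting the second into the first: gamma(0) (1 - phi_1^2) = c_0 + phi_1 c_1, so
  gamma(0) = c_0 / (1 - phi_1^2) = 3 / (1 - (0.083)^2) = 3 / 0.993111 = 3.02081.
  gamma(1) = phi_1 gamma(0) = (0.083)(3.02081) = 0.250727.
Therefore gamma(1) = 0.2507 (to 4 decimal places).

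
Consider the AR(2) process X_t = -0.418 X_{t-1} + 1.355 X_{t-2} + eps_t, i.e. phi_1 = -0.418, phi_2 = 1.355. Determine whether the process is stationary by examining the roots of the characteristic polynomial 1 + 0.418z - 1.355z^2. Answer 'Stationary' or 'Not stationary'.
\text{Not stationary}

The AR(p) characteristic polynomial is P(z) = 1 + 0.418z - 1.355z^2.
Stationarity requires all roots to lie outside the unit circle, i.e. |z| > 1 for every root.
Set 1 + (0.418) z + (-1.355) z^2 = 0, i.e. a z^2 + b z + c = 0 with a = -1.355, b = 0.418, c = 1.
Discriminant D = b^2 - 4ac = (0.418)^2 - 4*(-1.355)*1 = 0.174724 - (-5.42) = 5.594724.
D >= 0, so the roots are real: z = (-b +/- sqrt(D)) / (2a) = (-0.418 +/- 2.365317) / (-2.71).
  z_1 = (-0.418 + 2.365317) / (-2.71) = -0.7186,   |z_1| = 0.7186.
  z_2 = (-0.418 - 2.365317) / (-2.71) = 1.0271,   |z_2| = 1.0271.
Moduli of all roots: 0.7186, 1.0271.
All moduli strictly greater than 1? No.
Verdict: Not stationary.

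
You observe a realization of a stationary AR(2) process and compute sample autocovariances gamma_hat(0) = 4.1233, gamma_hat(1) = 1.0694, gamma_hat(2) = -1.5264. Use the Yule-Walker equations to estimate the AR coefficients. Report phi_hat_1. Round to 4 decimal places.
\hat\phi_{1} = 0.3810

The Yule-Walker equations for an AR(p) process read, in matrix form,
  Gamma_p phi = r_p,   with   (Gamma_p)_{ij} = gamma(|i - j|),
                       (r_p)_i = gamma(i),   i,j = 1..p.
Substitute the sample gammas (Toeplitz matrix and right-hand side of size 2):
  Gamma_p = [[4.1233, 1.0694], [1.0694, 4.1233]]
  r_p     = [1.0694, -1.5264]
Written out:
  4.1233 phi_1 + 1.0694 phi_2 = 1.0694
  1.0694 phi_1 + 4.1233 phi_2 = -1.5264
Solve by Cramer's rule:
  det = gamma(0)^2 - gamma(1)^2 = (4.1233)^2 - (1.0694)^2 = 17.00160289 - 1.14361636 = 15.85798653
  phi_hat_1 = [gamma(1) gamma(0) - gamma(1) gamma(2)] / det = [(1.0694)(4.1233) - (1.0694)(-1.5264)] / 15.85798653 = 6.04178918 / 15.85798653 = 0.381
  phi_hat_2 = [gamma(0) gamma(2) - gamma(1)^2] / det = [(4.1233)(-1.5264) - (1.0694)^2] / 15.85798653 = -7.43742148 / 15.85798653 = -0.469
So phi_hat = [0.3810, -0.4690].
Therefore phi_hat_1 = 0.3810.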